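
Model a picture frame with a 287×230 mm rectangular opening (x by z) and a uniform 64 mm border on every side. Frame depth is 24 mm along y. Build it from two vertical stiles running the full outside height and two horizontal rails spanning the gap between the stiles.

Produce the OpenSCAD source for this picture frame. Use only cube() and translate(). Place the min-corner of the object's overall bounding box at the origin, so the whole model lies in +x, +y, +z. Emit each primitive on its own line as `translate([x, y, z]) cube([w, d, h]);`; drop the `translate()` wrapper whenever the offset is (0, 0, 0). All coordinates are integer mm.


cube([64, 24, 358]);
translate([351, 0, 0]) cube([64, 24, 358]);
translate([64, 0, 0]) cube([287, 24, 64]);
translate([64, 0, 294]) cube([287, 24, 64]);


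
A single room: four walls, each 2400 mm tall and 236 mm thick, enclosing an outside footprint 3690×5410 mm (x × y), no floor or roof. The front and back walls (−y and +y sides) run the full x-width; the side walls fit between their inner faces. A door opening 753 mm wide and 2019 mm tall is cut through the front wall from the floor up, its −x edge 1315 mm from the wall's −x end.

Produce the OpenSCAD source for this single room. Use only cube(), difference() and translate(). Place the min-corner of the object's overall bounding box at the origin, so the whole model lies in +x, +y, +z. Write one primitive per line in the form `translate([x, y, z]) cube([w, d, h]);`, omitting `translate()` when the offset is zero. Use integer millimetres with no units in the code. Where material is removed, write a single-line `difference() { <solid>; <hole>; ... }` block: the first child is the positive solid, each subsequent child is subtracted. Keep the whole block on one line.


difference() { cube([3690, 236, 2400]); translate([1315, 0, 0]) cube([753, 236, 2019]); }
translate([0, 5174, 0]) cube([3690, 236, 2400]);
translate([0, 236, 0]) cube([236, 4938, 2400]);
translate([3454, 236, 0]) cube([236, 4938, 2400]);


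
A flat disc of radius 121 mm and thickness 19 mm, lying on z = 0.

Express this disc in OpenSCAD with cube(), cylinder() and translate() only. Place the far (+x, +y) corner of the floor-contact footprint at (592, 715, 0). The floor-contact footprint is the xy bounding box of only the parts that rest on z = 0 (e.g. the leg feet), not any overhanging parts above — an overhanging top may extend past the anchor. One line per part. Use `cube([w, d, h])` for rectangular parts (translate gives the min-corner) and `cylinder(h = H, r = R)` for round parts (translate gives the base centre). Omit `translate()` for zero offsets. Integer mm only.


translate([471, 594, 0]) cylinder(h = 19, r = 121);


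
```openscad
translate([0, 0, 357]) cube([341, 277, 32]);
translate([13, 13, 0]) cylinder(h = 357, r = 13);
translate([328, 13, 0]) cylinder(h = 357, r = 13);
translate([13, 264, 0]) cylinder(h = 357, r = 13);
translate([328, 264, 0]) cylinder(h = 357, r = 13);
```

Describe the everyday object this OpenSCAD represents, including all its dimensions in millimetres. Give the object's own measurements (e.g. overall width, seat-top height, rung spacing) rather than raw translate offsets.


A simple wooden stool: a rectangular seat 341 mm (x) by 277 mm (y), 32 mm thick, top face at z = 389 mm, on four round legs, each 26 mm in diameter. The legs rest on z = 0, each leg's axis is inset half a diameter from the nearest pair of seat edges (so the leg's bounding box is flush with the corner).


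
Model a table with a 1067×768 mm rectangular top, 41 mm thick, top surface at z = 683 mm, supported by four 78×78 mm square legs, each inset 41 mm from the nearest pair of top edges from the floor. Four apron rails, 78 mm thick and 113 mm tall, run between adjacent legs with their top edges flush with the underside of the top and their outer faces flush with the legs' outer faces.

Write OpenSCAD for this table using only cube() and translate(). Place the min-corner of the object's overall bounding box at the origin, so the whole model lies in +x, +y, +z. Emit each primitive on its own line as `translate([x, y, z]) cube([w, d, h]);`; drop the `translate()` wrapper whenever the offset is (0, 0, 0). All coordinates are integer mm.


translate([0, 0, 642]) cube([1067, 768, 41]);
translate([41, 41, 0]) cube([78, 78, 642]);
translate([948, 41, 0]) cube([78, 78, 642]);
translate([41, 649, 0]) cube([78, 78, 642]);
translate([948, 649, 0]) cube([78, 78, 642]);
translate([119, 41, 529]) cube([829, 78, 113]);
translate([119, 649, 529]) cube([829, 78, 113]);
translate([41, 119, 529]) cube([78, 530, 113]);
translate([948, 119, 529]) cube([78, 530, 113]);


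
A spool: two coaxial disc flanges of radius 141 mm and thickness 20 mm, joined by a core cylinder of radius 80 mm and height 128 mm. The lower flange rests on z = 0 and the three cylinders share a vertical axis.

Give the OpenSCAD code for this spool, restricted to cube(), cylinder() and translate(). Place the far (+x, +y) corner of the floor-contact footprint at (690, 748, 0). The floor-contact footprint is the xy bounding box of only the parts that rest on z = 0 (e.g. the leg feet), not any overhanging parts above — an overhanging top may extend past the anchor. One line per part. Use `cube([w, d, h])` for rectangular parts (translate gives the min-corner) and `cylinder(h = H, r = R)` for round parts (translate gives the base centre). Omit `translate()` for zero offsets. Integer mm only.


translate([549, 607, 0]) cylinder(h = 20, r = 141);
translate([549, 607, 20]) cylinder(h = 128, r = 80);
translate([549, 607, 148]) cylinder(h = 20, r = 141);


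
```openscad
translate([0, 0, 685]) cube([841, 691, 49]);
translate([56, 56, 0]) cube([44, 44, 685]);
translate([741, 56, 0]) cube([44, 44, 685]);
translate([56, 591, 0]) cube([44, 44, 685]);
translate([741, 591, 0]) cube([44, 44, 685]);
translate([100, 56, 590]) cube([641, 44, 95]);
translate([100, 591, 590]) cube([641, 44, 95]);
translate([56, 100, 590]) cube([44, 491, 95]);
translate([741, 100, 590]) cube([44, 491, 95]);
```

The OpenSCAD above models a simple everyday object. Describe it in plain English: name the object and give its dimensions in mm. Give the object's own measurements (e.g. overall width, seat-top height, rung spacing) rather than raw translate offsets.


A table: top 841 mm (x) × 691 mm (y), 49 mm thick, upper face at z = 734 mm, on four 44×44 mm square legs, each inset 56 mm from the nearest pair of top edges from z = 0 to the bottom of the top. Four apron rails, 44 mm thick and 95 mm tall, run between adjacent legs with their top edges flush with the underside of the top and their outer faces flush with the legs' outer faces.


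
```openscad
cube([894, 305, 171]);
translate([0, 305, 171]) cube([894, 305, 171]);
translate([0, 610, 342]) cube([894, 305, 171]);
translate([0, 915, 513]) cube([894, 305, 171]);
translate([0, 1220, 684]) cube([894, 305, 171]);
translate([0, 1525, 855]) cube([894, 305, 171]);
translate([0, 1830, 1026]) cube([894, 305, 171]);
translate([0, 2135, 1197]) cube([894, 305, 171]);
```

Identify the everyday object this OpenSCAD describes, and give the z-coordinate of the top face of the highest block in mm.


A staircase. The total rise is 1368 mm.

8 identical blocks, each offset up and back from the previous — a staircase. Each step is 171 mm tall and there are 8 of them, so the total rise is 8 × 171 = 1368 mm.


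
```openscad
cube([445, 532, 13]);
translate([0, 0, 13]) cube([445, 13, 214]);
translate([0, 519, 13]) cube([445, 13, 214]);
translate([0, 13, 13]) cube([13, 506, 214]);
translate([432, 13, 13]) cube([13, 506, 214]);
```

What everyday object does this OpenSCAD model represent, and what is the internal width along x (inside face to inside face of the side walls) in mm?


An open box. The internal width is 419 mm.

A 445×532 base slab with four walls standing on it — an open box. The base is 445 mm wide and the walls are 13 mm thick, so the internal width is 445 − 2 × 13 = 419 mm.


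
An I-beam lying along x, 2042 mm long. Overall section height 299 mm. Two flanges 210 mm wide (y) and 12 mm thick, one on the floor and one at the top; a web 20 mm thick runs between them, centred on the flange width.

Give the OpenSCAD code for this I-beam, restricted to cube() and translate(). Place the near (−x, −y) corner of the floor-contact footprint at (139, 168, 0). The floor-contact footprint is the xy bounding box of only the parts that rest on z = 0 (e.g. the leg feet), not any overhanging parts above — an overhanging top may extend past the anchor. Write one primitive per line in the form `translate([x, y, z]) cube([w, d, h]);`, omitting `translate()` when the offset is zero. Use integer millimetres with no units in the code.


translate([139, 168, 0]) cube([2042, 210, 12]);
translate([139, 263, 12]) cube([2042, 20, 275]);
translate([139, 168, 287]) cube([2042, 210, 12]);


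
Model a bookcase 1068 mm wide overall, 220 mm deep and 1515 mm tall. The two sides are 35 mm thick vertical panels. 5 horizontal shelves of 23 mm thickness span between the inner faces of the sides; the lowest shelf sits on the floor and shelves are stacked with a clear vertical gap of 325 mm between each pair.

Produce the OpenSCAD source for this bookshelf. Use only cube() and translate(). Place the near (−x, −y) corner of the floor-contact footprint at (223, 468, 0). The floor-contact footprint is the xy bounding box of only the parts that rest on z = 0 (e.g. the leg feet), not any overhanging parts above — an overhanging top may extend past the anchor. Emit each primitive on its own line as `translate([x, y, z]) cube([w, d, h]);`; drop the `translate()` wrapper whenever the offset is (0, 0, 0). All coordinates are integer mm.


translate([223, 468, 0]) cube([35, 220, 1515]);
translate([1256, 468, 0]) cube([35, 220, 1515]);
translate([258, 468, 0]) cube([998, 220, 23]);
translate([258, 468, 348]) cube([998, 220, 23]);
translate([258, 468, 696]) cube([998, 220, 23]);
translate([258, 468, 1044]) cube([998, 220, 23]);
translate([258, 468, 1392]) cube([998, 220, 23]);


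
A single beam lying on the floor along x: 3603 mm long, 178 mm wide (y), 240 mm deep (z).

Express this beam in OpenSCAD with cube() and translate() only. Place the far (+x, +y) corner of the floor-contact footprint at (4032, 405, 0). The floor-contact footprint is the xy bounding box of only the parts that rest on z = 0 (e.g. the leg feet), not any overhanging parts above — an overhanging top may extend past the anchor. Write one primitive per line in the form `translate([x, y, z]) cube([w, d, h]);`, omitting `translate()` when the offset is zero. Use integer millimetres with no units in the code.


translate([429, 227, 0]) cube([3603, 178, 240]);


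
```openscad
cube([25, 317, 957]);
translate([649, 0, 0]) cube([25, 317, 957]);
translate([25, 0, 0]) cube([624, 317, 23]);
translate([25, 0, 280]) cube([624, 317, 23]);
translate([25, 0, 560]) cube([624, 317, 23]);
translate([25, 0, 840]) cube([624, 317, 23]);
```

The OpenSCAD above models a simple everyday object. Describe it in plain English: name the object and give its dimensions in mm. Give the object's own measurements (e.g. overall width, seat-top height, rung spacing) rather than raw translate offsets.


An open bookshelf. Two side panels, each 25 mm thick, 317 mm deep and 957 mm tall, stand 674 mm apart (outside-to-outside). Between them sit 4 shelves, each 23 mm thick and 317 mm deep, spanning the full gap between the sides. The bottom shelf rests on the floor (its underside at z = 0) and the clear gap between one shelf's top and the next shelf's underside is 257 mm.


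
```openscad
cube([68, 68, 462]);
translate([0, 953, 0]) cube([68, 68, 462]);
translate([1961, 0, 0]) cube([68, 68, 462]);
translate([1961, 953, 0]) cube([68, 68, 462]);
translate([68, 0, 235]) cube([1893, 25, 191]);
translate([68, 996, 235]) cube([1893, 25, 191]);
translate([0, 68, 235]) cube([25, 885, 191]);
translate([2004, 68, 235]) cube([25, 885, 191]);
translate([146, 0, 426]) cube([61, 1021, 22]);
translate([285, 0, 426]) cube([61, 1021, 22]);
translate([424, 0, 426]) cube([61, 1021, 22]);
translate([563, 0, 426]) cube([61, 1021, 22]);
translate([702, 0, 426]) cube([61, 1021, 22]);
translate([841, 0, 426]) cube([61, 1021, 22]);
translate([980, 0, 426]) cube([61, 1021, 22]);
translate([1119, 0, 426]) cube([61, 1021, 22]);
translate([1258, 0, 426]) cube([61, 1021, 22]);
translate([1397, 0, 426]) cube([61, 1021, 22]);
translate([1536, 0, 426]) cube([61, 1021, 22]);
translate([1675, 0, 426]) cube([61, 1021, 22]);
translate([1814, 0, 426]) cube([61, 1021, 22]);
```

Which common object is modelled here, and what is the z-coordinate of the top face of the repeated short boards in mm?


A bed frame. The slat-top height is 448 mm.

Four posts, four rails, and a row of slats — a bed frame. Slats sit on the rails at z = 235 + 191 = 426; with slat thickness 22, the top is 448 mm.


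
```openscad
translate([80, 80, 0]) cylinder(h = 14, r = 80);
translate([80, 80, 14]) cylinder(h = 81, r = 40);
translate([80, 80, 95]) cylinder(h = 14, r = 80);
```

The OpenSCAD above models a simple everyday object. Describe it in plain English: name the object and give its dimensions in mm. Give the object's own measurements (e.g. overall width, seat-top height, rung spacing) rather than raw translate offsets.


A spool: two coaxial disc flanges of radius 80 mm and thickness 14 mm, joined by a core cylinder of radius 40 mm and height 81 mm. The lower flange rests on z = 0 and the three cylinders share a vertical axis.


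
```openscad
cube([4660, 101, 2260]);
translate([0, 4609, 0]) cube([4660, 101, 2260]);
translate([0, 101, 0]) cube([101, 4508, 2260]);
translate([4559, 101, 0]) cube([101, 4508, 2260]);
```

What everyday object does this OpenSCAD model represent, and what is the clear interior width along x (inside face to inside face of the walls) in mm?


A house (or room) frame. The interior width is 4458 mm.

Four 2260 mm walls enclosing a rectangle with no floor or roof — a room or house frame. Outside width is 4660 mm and wall thickness is 101 mm, so the interior width is 4660 − 2 × 101 = 4458 mm.


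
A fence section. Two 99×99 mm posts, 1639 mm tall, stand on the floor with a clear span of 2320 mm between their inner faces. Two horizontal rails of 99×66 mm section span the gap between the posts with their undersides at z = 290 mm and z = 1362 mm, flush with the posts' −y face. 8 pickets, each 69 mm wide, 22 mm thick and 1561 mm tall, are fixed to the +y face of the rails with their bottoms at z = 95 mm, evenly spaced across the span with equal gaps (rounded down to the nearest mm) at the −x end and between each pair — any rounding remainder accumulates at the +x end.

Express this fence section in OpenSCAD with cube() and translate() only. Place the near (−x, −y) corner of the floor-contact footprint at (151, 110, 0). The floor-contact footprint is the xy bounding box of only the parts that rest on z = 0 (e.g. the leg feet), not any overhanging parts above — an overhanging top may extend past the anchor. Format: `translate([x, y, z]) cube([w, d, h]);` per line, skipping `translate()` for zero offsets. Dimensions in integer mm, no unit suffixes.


translate([151, 110, 0]) cube([99, 99, 1639]);
translate([2570, 110, 0]) cube([99, 99, 1639]);
translate([250, 110, 290]) cube([2320, 99, 66]);
translate([250, 110, 1362]) cube([2320, 99, 66]);
translate([446, 209, 95]) cube([69, 22, 1561]);
translate([711, 209, 95]) cube([69, 22, 1561]);
translate([976, 209, 95]) cube([69, 22, 1561]);
translate([1241, 209, 95]) cube([69, 22, 1561]);
translate([1506, 209, 95]) cube([69, 22, 1561]);
translate([1771, 209, 95]) cube([69, 22, 1561]);
translate([2036, 209, 95]) cube([69, 22, 1561]);
translate([2301, 209, 95]) cube([69, 22, 1561]);


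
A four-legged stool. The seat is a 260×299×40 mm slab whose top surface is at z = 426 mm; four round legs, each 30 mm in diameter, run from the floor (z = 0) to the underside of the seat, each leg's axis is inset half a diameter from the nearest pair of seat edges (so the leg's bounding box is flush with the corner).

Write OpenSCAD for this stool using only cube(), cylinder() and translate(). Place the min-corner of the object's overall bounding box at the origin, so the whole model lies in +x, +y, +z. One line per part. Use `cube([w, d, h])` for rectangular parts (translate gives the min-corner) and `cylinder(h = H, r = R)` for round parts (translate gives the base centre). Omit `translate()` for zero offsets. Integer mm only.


translate([0, 0, 386]) cube([260, 299, 40]);
translate([15, 15, 0]) cylinder(h = 386, r = 15);
translate([245, 15, 0]) cylinder(h = 386, r = 15);
translate([15, 284, 0]) cylinder(h = 386, r = 15);
translate([245, 284, 0]) cylinder(h = 386, r = 15);


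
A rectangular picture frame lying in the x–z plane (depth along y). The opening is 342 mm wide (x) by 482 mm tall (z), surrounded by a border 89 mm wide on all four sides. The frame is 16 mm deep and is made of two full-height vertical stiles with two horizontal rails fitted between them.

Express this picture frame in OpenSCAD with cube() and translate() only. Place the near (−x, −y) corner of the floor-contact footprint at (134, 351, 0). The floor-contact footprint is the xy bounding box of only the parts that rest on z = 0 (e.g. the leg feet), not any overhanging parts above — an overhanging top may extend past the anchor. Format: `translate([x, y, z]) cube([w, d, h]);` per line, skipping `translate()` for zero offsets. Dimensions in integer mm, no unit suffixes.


translate([134, 351, 0]) cube([89, 16, 660]);
translate([565, 351, 0]) cube([89, 16, 660]);
translate([223, 351, 0]) cube([342, 16, 89]);
translate([223, 351, 571]) cube([342, 16, 89]);


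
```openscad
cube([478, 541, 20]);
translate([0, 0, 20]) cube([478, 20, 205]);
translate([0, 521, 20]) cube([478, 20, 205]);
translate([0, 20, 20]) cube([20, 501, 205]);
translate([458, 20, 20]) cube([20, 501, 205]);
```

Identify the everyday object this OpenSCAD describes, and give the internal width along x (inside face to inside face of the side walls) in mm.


An open box. The internal width is 438 mm.

A 478×541 base slab with four walls standing on it — an open box. The base is 478 mm wide and the walls are 20 mm thick, so the internal width is 478 − 2 × 20 = 438 mm.


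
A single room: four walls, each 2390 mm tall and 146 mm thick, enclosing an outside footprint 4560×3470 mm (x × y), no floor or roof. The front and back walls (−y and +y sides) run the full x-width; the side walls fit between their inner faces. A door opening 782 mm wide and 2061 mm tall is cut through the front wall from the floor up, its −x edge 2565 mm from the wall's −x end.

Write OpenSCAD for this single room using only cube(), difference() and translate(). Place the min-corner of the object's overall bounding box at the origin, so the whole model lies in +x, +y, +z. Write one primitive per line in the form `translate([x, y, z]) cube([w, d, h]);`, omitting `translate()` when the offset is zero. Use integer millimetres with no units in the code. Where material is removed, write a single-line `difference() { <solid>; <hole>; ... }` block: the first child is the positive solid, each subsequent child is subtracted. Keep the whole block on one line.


difference() { cube([4560, 146, 2390]); translate([2565, 0, 0]) cube([782, 146, 2061]); }
translate([0, 3324, 0]) cube([4560, 146, 2390]);
translate([0, 146, 0]) cube([146, 3178, 2390]);
translate([4414, 146, 0]) cube([146, 3178, 2390]);


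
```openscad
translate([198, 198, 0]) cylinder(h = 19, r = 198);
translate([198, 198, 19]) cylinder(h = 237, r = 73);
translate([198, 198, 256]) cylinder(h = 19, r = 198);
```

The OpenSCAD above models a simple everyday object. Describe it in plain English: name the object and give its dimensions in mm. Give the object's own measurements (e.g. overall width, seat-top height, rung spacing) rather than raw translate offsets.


A spool: two coaxial disc flanges of radius 198 mm and thickness 19 mm, joined by a core cylinder of radius 73 mm and height 237 mm. The lower flange rests on z = 0 and the three cylinders share a vertical axis.


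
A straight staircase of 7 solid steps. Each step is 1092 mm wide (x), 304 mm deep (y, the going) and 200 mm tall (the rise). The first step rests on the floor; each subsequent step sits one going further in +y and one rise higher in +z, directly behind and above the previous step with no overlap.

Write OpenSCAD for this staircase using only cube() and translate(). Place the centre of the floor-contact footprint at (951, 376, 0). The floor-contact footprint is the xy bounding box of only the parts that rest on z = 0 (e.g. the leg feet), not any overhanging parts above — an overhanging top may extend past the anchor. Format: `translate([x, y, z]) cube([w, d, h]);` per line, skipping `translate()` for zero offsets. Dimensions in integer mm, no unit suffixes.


translate([405, 224, 0]) cube([1092, 304, 200]);
translate([405, 528, 200]) cube([1092, 304, 200]);
translate([405, 832, 400]) cube([1092, 304, 200]);
translate([405, 1136, 600]) cube([1092, 304, 200]);
translate([405, 1440, 800]) cube([1092, 304, 200]);
translate([405, 1744, 1000]) cube([1092, 304, 200]);
translate([405, 2048, 1200]) cube([1092, 304, 200]);


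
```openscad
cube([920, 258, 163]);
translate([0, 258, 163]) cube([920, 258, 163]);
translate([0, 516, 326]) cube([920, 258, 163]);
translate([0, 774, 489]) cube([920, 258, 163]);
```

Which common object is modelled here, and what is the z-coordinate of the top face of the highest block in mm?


A staircase. The total rise is 652 mm.

4 identical blocks, each offset up and back from the previous — a staircase. Each step is 163 mm tall and there are 4 of them, so the total rise is 4 × 163 = 652 mm.


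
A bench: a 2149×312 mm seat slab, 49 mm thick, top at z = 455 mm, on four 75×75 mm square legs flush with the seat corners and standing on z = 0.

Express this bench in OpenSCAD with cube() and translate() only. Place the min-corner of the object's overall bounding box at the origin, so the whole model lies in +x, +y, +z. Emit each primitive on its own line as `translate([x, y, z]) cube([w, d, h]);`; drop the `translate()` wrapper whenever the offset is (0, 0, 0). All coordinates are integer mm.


// leg_h = 455 − 49 = 406
translate([0, 0, 406]) cube([2149, 312, 49]);
cube([75, 75, 406]);
translate([0, 237, 0]) cube([75, 75, 406]);
translate([2074, 0, 0]) cube([75, 75, 406]);
translate([2074, 237, 0]) cube([75, 75, 406]);


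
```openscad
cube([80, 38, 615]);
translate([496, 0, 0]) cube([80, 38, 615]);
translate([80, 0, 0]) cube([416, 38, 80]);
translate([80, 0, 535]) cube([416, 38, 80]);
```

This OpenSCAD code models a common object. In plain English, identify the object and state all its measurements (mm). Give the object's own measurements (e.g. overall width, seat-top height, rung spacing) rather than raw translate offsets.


A rectangular picture frame lying in the x–z plane (depth along y). The opening is 416 mm wide (x) by 455 mm tall (z), surrounded by a border 80 mm wide on all four sides. The frame is 38 mm deep and is made of two full-height vertical stiles with two horizontal rails fitted between them.


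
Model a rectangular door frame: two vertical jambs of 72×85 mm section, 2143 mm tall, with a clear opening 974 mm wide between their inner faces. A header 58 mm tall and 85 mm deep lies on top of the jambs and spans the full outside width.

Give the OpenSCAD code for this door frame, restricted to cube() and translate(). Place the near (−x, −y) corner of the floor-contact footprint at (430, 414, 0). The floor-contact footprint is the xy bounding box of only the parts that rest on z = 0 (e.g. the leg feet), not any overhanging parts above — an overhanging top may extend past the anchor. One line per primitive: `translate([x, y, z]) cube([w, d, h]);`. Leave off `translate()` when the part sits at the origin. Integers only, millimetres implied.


translate([430, 414, 0]) cube([72, 85, 2143]);
translate([1476, 414, 0]) cube([72, 85, 2143]);
translate([430, 414, 2143]) cube([1118, 85, 58]);


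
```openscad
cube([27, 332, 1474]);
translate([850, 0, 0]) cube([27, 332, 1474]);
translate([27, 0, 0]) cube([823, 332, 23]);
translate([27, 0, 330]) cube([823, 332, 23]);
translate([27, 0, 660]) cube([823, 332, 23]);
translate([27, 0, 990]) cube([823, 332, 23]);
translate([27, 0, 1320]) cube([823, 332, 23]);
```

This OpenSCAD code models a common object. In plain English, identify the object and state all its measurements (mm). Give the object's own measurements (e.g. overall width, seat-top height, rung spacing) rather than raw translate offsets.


An open bookshelf. Two side panels, each 27 mm thick, 332 mm deep and 1474 mm tall, stand 877 mm apart (outside-to-outside). Between them sit 5 shelves, each 23 mm thick and 332 mm deep, spanning the full gap between the sides. The bottom shelf rests on the floor (its underside at z = 0) and the clear gap between one shelf's top and the next shelf's underside is 307 mm.


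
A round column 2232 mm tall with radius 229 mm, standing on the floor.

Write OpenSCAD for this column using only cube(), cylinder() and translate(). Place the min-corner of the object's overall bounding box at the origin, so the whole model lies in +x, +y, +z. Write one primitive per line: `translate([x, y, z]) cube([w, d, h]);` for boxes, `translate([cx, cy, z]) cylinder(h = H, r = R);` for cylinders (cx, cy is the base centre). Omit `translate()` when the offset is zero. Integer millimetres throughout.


translate([229, 229, 0]) cylinder(h = 2232, r = 229);


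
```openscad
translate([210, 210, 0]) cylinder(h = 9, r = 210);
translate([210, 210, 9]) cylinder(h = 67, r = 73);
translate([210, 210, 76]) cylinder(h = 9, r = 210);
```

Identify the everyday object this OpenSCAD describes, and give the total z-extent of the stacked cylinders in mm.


A spool. The overall height is 85 mm.

Three coaxial cylinders, large–small–large — a spool. Two 9 mm flanges and a 67 mm core give 9 + 67 + 9 = 85 mm.


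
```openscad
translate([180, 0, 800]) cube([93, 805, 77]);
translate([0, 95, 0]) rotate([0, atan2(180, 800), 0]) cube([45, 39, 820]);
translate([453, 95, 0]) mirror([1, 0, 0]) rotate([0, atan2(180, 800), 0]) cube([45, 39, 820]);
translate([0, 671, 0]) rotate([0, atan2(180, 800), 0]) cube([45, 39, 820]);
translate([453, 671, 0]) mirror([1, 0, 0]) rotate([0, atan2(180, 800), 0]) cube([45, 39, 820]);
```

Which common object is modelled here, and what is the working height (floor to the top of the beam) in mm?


A sawhorse. The overall height is 877 mm.

A beam across two mirrored pairs of raked legs — a sawhorse. The beam's underside is at z = 800 (matching the legs' vertical rise in atan2(180, 800)) and the beam is 77 mm tall, so its top is at 800 + 77 = 877 mm. The raked legs top out at the beam's underside, so that is the highest point.


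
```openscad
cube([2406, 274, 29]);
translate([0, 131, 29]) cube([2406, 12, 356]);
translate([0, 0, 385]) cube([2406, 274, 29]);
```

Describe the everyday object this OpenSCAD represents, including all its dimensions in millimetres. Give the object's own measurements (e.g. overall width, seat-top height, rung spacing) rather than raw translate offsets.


An I-beam lying along x, 2406 mm long. Overall section height 414 mm. Two flanges 274 mm wide (y) and 29 mm thick, one on the floor and one at the top; a web 12 mm thick runs between them, centred on the flange width.


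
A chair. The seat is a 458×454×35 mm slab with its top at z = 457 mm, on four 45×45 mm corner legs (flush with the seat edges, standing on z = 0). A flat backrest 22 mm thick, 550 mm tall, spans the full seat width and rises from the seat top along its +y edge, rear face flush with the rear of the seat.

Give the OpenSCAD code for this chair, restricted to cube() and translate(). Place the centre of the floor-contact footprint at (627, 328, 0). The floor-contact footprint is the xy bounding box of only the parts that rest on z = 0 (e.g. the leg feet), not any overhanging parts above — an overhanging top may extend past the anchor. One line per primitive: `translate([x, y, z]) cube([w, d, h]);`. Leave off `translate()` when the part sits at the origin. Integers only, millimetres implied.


translate([398, 101, 422]) cube([458, 454, 35]);
translate([398, 101, 0]) cube([45, 45, 422]);
translate([811, 101, 0]) cube([45, 45, 422]);
translate([398, 510, 0]) cube([45, 45, 422]);
translate([811, 510, 0]) cube([45, 45, 422]);
translate([398, 533, 457]) cube([458, 22, 550]);


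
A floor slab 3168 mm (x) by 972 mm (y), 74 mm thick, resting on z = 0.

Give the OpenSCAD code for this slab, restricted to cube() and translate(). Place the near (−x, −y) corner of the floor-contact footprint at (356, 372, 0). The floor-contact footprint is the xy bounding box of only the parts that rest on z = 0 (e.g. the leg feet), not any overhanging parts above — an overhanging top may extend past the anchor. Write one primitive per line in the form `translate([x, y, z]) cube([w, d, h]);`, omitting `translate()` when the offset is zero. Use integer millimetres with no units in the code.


translate([356, 372, 0]) cube([3168, 972, 74]);


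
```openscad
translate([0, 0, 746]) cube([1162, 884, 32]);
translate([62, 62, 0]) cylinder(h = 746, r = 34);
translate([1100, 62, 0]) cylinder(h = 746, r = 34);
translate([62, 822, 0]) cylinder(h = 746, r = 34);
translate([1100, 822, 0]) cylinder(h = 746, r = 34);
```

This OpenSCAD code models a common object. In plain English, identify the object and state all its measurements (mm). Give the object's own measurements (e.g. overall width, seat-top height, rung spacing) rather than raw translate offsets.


A table: top 1162 mm (x) × 884 mm (y), 32 mm thick, upper face at z = 778 mm, on four round legs of 68 mm diameter, each leg's bounding box inset 28 mm from the nearest pair of top edges from z = 0 to the bottom of the top.


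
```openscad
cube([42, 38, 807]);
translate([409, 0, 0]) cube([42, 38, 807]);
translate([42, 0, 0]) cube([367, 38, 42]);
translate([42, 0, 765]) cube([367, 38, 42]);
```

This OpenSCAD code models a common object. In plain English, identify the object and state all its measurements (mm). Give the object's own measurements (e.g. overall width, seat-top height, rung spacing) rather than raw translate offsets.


A rectangular picture frame lying in the x–z plane (depth along y). The opening is 367 mm wide (x) by 723 mm tall (z), surrounded by a border 42 mm wide on all four sides. The frame is 38 mm deep and is made of two full-height vertical stiles with two horizontal rails fitted between them.


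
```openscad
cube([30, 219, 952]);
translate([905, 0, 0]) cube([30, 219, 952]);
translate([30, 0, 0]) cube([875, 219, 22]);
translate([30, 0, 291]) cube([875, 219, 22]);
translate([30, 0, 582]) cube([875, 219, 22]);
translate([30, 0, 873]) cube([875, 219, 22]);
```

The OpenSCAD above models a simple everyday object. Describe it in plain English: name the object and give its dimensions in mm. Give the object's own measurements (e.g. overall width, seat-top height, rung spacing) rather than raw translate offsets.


An open bookshelf. Two side panels, each 30 mm thick, 219 mm deep and 952 mm tall, stand 935 mm apart (outside-to-outside). Between them sit 4 shelves, each 22 mm thick and 219 mm deep, spanning the full gap between the sides. The bottom shelf rests on the floor (its underside at z = 0) and the clear gap between one shelf's top and the next shelf's underside is 269 mm.


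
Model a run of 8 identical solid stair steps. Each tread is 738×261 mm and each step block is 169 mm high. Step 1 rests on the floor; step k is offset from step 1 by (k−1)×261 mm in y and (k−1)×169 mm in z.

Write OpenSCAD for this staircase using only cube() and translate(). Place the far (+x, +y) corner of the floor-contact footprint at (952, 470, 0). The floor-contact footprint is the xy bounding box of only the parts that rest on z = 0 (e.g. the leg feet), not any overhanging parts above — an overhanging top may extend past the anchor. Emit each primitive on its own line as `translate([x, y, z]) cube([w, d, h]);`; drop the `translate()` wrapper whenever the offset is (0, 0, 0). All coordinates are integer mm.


translate([214, 209, 0]) cube([738, 261, 169]);
translate([214, 470, 169]) cube([738, 261, 169]);
translate([214, 731, 338]) cube([738, 261, 169]);
translate([214, 992, 507]) cube([738, 261, 169]);
translate([214, 1253, 676]) cube([738, 261, 169]);
translate([214, 1514, 845]) cube([738, 261, 169]);
translate([214, 1775, 1014]) cube([738, 261, 169]);
translate([214, 2036, 1183]) cube([738, 261, 169]);


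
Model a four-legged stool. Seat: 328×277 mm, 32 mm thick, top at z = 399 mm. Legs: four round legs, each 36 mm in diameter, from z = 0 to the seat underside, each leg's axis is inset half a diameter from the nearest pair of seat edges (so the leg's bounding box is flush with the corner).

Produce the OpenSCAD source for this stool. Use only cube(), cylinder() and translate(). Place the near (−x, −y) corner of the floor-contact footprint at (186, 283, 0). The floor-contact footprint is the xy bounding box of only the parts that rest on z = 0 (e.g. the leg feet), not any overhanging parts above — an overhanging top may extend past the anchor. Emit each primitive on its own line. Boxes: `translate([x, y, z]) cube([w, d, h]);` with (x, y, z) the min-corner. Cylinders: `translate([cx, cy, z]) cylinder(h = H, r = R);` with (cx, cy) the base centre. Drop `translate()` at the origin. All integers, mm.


translate([186, 283, 367]) cube([328, 277, 32]);
translate([204, 301, 0]) cylinder(h = 367, r = 18);
translate([496, 301, 0]) cylinder(h = 367, r = 18);
translate([204, 542, 0]) cylinder(h = 367, r = 18);
translate([496, 542, 0]) cylinder(h = 367, r = 18);


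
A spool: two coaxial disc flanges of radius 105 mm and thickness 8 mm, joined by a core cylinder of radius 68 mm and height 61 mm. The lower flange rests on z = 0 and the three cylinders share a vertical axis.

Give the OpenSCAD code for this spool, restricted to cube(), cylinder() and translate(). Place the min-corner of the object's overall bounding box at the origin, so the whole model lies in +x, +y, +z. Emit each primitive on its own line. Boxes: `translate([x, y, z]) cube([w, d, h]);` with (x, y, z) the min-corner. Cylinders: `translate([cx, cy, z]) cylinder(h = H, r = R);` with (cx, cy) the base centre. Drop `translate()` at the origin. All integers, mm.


translate([105, 105, 0]) cylinder(h = 8, r = 105);
translate([105, 105, 8]) cylinder(h = 61, r = 68);
translate([105, 105, 69]) cylinder(h = 8, r = 105);


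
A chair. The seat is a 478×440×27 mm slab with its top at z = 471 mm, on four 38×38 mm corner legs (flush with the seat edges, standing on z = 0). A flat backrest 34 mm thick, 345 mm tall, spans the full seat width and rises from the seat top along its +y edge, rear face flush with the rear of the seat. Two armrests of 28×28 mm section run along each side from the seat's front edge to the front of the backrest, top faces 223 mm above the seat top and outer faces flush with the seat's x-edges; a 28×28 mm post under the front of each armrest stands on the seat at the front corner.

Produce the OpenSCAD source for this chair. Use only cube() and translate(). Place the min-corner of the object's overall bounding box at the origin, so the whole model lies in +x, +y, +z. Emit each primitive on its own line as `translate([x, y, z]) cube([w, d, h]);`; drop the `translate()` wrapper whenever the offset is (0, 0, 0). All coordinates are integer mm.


// leg_h = 471 - 27 = 444
// arm post h = 223 - 28 = 195
translate([0, 0, 444]) cube([478, 440, 27]);
cube([38, 38, 444]);
translate([440, 0, 0]) cube([38, 38, 444]);
translate([0, 402, 0]) cube([38, 38, 444]);
translate([440, 402, 0]) cube([38, 38, 444]);
translate([0, 406, 471]) cube([478, 34, 345]);
translate([0, 0, 666]) cube([28, 406, 28]);
translate([450, 0, 666]) cube([28, 406, 28]);
translate([0, 0, 471]) cube([28, 28, 195]);
translate([450, 0, 471]) cube([28, 28, 195]);


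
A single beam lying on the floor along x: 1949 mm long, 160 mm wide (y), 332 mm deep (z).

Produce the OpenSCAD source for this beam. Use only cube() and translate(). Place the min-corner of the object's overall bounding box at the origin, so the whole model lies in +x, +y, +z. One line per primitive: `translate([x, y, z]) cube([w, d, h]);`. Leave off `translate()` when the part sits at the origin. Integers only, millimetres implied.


cube([1949, 160, 332]);


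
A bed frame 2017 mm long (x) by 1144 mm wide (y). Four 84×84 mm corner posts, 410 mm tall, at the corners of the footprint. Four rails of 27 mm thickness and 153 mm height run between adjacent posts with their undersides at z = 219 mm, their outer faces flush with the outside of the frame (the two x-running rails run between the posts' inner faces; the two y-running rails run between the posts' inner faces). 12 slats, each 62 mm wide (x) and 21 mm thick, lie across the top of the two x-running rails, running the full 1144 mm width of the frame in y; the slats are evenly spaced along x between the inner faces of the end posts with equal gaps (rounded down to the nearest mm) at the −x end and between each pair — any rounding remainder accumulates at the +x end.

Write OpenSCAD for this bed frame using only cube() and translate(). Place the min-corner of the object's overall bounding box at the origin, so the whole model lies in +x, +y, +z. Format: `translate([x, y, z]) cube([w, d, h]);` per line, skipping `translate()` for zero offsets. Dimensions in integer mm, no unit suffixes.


cube([84, 84, 410]);
translate([0, 1060, 0]) cube([84, 84, 410]);
translate([1933, 0, 0]) cube([84, 84, 410]);
translate([1933, 1060, 0]) cube([84, 84, 410]);
translate([84, 0, 219]) cube([1849, 27, 153]);
translate([84, 1117, 219]) cube([1849, 27, 153]);
translate([0, 84, 219]) cube([27, 976, 153]);
translate([1990, 84, 219]) cube([27, 976, 153]);
translate([169, 0, 372]) cube([62, 1144, 21]);
translate([316, 0, 372]) cube([62, 1144, 21]);
translate([463, 0, 372]) cube([62, 1144, 21]);
translate([610, 0, 372]) cube([62, 1144, 21]);
translate([757, 0, 372]) cube([62, 1144, 21]);
translate([904, 0, 372]) cube([62, 1144, 21]);
translate([1051, 0, 372]) cube([62, 1144, 21]);
translate([1198, 0, 372]) cube([62, 1144, 21]);
translate([1345, 0, 372]) cube([62, 1144, 21]);
translate([1492, 0, 372]) cube([62, 1144, 21]);
translate([1639, 0, 372]) cube([62, 1144, 21]);
translate([1786, 0, 372]) cube([62, 1144, 21]);


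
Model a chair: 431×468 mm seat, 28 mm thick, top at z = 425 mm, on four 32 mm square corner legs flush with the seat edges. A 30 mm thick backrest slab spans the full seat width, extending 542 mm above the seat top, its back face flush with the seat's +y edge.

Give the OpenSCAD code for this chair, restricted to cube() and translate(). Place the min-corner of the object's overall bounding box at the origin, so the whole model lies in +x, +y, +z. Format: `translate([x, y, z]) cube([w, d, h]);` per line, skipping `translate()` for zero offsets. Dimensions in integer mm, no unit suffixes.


// leg_h = 425 - 28 = 397
translate([0, 0, 397]) cube([431, 468, 28]);
cube([32, 32, 397]);
translate([399, 0, 0]) cube([32, 32, 397]);
translate([0, 436, 0]) cube([32, 32, 397]);
translate([399, 436, 0]) cube([32, 32, 397]);
translate([0, 438, 425]) cube([431, 30, 542]);


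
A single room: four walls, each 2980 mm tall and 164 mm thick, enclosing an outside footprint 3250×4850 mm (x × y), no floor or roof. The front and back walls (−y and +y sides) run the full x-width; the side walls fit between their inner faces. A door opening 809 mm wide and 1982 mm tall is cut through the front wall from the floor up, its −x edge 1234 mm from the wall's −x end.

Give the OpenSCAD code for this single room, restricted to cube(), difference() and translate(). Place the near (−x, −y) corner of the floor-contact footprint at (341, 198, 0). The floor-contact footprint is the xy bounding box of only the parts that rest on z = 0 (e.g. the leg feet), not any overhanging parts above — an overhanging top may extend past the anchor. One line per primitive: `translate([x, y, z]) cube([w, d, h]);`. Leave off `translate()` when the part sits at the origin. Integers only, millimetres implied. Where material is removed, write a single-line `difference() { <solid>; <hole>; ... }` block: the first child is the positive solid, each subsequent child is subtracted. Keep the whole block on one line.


difference() { translate([341, 198, 0]) cube([3250, 164, 2980]); translate([1575, 198, 0]) cube([809, 164, 1982]); }
translate([341, 4884, 0]) cube([3250, 164, 2980]);
translate([341, 362, 0]) cube([164, 4522, 2980]);
translate([3427, 362, 0]) cube([164, 4522, 2980]);
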